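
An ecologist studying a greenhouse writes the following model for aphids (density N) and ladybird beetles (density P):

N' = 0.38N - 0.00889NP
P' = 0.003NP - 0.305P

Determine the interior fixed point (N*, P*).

N* ≈ 102, P* ≈ 42.7

Set dP/dt = 0 with P > 0: 0.003N - 0.305 = 0, so N* = 0.305/0.003 = 102.
Set dN/dt = 0 with N > 0: 0.38 - 0.00889P = 0, so P* = 0.38/0.00889 = 42.7.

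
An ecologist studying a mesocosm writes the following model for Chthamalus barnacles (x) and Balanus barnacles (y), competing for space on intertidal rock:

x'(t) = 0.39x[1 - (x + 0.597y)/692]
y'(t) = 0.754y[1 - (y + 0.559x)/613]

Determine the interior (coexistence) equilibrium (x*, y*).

Setting both brackets to zero gives the nullclines x + 0.597y = 692 and 0.559x + y = 613.
Substituting y = 613 - 0.559x into the first: x(1 - 0.597·0.559) = 692 - 0.597·613.
So x* = 326/0.666 = 489, and then y* = 613 - 0.559·489 = 339.

x* ≈ 489, y* ≈ 339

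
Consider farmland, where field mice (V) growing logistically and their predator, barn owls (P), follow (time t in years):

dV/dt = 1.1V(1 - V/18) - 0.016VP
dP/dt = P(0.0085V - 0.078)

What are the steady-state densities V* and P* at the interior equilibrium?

V* ≈ 9.18, P* ≈ 33.7

From dP/dt = 0 with P > 0: 0.0085V* = 0.078, so V* = 9.18.
Substitute into dV/dt = 0: 1.1(1 - 9.18/18) = 0.016P*.
The bracket is 0.49, giving P* = 0.539/0.016 = 33.7.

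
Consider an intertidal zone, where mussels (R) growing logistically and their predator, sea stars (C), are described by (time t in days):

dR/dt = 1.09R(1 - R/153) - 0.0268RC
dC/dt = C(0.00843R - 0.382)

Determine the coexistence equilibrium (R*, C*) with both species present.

R* ≈ 45.3, C* ≈ 28.6

From dC/dt = 0 with C > 0: 0.00843R* = 0.382, so R* = 45.3.
Substitute into dR/dt = 0: 1.09(1 - 45.3/153) = 0.0268C*.
The bracket is 0.704, giving C* = 0.767/0.0268 = 28.6.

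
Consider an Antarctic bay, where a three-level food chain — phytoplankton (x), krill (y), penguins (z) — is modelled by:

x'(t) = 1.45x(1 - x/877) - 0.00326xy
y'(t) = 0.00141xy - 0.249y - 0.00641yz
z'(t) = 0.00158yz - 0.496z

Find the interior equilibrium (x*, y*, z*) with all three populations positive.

From dz/dt = 0: 0.00158y* = 0.496, so y* = 314.
From dx/dt = 0: 1.45(1 - x*/877) = 0.00326·314, giving x* = 877·(1 - 0.706) = 258.
From dy/dt = 0: 0.00141·258 - 0.249 = 0.00641z*, so z* = 0.115/0.00641 = 17.9.

x* ≈ 258, y* ≈ 314, z* ≈ 17.9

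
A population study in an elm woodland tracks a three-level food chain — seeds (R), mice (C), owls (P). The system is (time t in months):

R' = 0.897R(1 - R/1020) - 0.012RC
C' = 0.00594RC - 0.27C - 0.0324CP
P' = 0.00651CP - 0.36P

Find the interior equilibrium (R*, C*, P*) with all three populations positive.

From dP/dt = 0: 0.00651C* = 0.36, so C* = 55.3.
From dR/dt = 0: 0.897(1 - R*/1020) = 0.012·55.3, giving R* = 1020·(1 - 0.74) = 265.
From dC/dt = 0: 0.00594·265 - 0.27 = 0.0324P*, so P* = 1.31/0.0324 = 40.3.

R* ≈ 265, C* ≈ 55.3, P* ≈ 40.3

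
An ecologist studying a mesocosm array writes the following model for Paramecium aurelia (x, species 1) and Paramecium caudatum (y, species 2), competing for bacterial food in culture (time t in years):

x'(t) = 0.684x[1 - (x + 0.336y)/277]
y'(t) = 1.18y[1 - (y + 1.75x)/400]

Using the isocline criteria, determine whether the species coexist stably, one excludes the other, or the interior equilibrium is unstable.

Compare the nullcline intercepts: K1/α12 = 277/0.336 = 824 > K2 = 400; K2/α21 = 400/1.75 = 229 < K1 = 277.
Since the inequalities point opposite ways, species 1 can invade but species 2 cannot.

species 1 excludes species 2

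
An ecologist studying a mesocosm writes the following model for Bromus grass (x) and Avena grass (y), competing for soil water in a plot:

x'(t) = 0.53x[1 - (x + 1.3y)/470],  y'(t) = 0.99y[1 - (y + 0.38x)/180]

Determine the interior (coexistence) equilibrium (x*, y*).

x* ≈ 466, y* ≈ 2.77

Setting both brackets to zero gives the nullclines x + 1.3y = 470 and 0.38x + y = 180.
Substituting y = 180 - 0.38x into the first: x(1 - 1.3·0.38) = 470 - 1.3·180.
So x* = 236/0.506 = 466, and then y* = 180 - 0.38·466 = 2.77.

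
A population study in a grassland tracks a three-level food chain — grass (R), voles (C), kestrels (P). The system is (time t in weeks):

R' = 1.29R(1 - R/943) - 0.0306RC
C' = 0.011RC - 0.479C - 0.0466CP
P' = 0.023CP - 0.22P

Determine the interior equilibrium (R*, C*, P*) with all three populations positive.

From dP/dt = 0: 0.023C* = 0.22, so C* = 9.57.
From dR/dt = 0: 1.29(1 - R*/943) = 0.0306·9.57, giving R* = 943·(1 - 0.227) = 729.
From dC/dt = 0: 0.011·729 - 0.479 = 0.0466P*, so P* = 7.54/0.0466 = 162.

R* ≈ 729, C* ≈ 9.57, P* ≈ 162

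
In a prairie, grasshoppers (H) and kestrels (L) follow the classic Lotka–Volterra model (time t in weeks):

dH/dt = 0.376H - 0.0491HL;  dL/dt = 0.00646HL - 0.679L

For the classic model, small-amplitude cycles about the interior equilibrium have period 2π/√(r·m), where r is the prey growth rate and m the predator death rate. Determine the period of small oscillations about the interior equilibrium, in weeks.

T ≈ 12.4 weeks

Here r = 0.376 and m = 0.679, so r·m = 0.255.
ω = √0.255 = 0.505 per week, hence T = 2π/ω ≈ 12.4 weeks.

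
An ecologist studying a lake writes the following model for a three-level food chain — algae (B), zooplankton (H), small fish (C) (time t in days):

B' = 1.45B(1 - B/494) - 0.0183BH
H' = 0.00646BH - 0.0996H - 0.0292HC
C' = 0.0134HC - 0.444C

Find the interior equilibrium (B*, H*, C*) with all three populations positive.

B* ≈ 287, H* ≈ 33.1, C* ≈ 60.2

From dC/dt = 0: 0.0134H* = 0.444, so H* = 33.1.
From dB/dt = 0: 1.45(1 - B*/494) = 0.0183·33.1, giving B* = 494·(1 - 0.418) = 287.
From dH/dt = 0: 0.00646·287 - 0.0996 = 0.0292C*, so C* = 1.76/0.0292 = 60.2.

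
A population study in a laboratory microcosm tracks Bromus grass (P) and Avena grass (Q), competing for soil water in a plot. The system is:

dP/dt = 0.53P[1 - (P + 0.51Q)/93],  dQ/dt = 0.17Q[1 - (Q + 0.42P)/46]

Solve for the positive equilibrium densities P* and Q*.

Setting both brackets to zero gives the nullclines P + 0.51Q = 93 and 0.42P + Q = 46.
Substituting Q = 46 - 0.42P into the first: P(1 - 0.51·0.42) = 93 - 0.51·46.
So P* = 69.5/0.786 = 88.5, and then Q* = 46 - 0.42·88.5 = 8.83.

P* ≈ 88.5, Q* ≈ 8.83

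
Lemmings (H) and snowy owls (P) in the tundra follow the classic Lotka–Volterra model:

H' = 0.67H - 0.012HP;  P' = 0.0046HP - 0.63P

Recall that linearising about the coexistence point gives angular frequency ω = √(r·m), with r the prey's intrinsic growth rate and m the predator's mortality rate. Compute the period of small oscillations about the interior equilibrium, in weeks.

T ≈ 9.67 weeks

Here r = 0.67 and m = 0.63, so r·m = 0.422.
ω = √0.422 = 0.65 per week, hence T = 2π/ω ≈ 9.67 weeks.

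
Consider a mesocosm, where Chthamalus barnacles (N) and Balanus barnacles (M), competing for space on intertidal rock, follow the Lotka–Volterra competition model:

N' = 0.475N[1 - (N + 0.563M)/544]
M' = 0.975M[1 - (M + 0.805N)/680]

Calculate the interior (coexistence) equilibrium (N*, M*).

Setting both brackets to zero gives the nullclines N + 0.563M = 544 and 0.805N + M = 680.
Substituting M = 680 - 0.805N into the first: N(1 - 0.563·0.805) = 544 - 0.563·680.
So N* = 161/0.547 = 295, and then M* = 680 - 0.805·295 = 443.

N* ≈ 295, M* ≈ 443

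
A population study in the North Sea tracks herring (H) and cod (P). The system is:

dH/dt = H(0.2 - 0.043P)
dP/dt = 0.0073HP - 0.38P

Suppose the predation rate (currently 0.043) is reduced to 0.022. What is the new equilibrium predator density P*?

P* ≈ 9.09

At the interior fixed point, setting dH/dt = 0 with H > 0 fixes P* = (prey growth rate)/(HP coefficient) — independent of the other coefficients.
With the change, P* = 0.2/0.022 = 9.09; it rises from 4.65.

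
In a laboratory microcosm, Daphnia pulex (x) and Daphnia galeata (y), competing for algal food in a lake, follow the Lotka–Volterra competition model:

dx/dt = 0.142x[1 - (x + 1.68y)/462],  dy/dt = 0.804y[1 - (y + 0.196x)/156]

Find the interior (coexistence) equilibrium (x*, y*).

x* ≈ 298, y* ≈ 97.6

Setting both brackets to zero gives the nullclines x + 1.68y = 462 and 0.196x + y = 156.
Substituting y = 156 - 0.196x into the first: x(1 - 1.68·0.196) = 462 - 1.68·156.
So x* = 200/0.671 = 298, and then y* = 156 - 0.196·298 = 97.6.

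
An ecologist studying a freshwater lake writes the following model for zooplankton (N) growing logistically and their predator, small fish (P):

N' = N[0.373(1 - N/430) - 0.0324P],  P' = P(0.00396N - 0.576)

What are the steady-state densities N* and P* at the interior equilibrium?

N* ≈ 145, P* ≈ 7.62

From dP/dt = 0 with P > 0: 0.00396N* = 0.576, so N* = 145.
Substitute into dN/dt = 0: 0.373(1 - 145/430) = 0.0324P*.
The bracket is 0.662, giving P* = 0.247/0.0324 = 7.62.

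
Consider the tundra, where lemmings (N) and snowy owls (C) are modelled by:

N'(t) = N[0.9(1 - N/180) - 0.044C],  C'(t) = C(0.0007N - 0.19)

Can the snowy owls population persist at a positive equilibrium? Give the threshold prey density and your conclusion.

Threshold N = 271; K < 271, so no, the predator goes extinct.

The predator equation gives dC/dt > 0 only when N > 0.19/0.0007 = 271.
Without the predator, N → K = 180. Since 180 < 271, the predator cannot invade.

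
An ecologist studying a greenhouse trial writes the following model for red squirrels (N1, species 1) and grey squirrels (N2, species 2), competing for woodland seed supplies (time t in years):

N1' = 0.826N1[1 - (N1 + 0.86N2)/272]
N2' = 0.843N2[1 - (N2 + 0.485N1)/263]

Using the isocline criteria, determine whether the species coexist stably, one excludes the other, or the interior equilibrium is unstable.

stable coexistence

Compare the nullcline intercepts: K1/α12 = 272/0.86 = 316 > K2 = 263; K2/α21 = 263/0.485 = 542 > K1 = 272.
Since both inequalities hold, each species can invade when rare, so the interior equilibrium is stable.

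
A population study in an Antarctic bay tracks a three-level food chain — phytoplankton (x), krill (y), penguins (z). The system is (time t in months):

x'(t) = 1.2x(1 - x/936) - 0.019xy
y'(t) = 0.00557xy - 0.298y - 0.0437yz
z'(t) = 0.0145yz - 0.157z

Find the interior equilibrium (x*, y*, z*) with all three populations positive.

From dz/dt = 0: 0.0145y* = 0.157, so y* = 10.8.
From dx/dt = 0: 1.2(1 - x*/936) = 0.019·10.8, giving x* = 936·(1 - 0.171) = 776.
From dy/dt = 0: 0.00557·776 - 0.298 = 0.0437z*, so z* = 4.02/0.0437 = 92.

x* ≈ 776, y* ≈ 10.8, z* ≈ 92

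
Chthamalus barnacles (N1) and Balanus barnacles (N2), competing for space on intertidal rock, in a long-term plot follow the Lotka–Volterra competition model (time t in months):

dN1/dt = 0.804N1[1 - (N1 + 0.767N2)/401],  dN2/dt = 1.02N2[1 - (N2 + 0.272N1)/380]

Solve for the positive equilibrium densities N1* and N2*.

Setting both brackets to zero gives the nullclines N1 + 0.767N2 = 401 and 0.272N1 + N2 = 380.
Substituting N2 = 380 - 0.272N1 into the first: N1(1 - 0.767·0.272) = 401 - 0.767·380.
So N1* = 110/0.791 = 138, and then N2* = 380 - 0.272·138 = 342.

N1* ≈ 138, N2* ≈ 342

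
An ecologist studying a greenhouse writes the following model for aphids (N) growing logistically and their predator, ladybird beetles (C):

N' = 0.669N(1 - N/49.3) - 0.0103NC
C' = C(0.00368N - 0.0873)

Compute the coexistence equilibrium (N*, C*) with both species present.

From dC/dt = 0 with C > 0: 0.00368N* = 0.0873, so N* = 23.7.
Substitute into dN/dt = 0: 0.669(1 - 23.7/49.3) = 0.0103C*.
The bracket is 0.519, giving C* = 0.347/0.0103 = 33.7.

N* ≈ 23.7, C* ≈ 33.7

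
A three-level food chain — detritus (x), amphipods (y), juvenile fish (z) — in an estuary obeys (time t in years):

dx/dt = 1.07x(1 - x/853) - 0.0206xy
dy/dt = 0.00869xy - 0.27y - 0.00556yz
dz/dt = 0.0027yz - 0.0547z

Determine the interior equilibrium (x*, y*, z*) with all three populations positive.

From dz/dt = 0: 0.0027y* = 0.0547, so y* = 20.3.
From dx/dt = 0: 1.07(1 - x*/853) = 0.0206·20.3, giving x* = 853·(1 - 0.39) = 520.
From dy/dt = 0: 0.00869·520 - 0.27 = 0.00556z*, so z* = 4.25/0.00556 = 765.

x* ≈ 520, y* ≈ 20.3, z* ≈ 765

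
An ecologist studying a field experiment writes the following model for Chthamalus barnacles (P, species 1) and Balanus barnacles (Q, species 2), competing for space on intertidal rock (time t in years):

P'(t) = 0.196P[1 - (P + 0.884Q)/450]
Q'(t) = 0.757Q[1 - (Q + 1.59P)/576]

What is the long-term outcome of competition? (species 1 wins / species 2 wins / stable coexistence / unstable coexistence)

Compare the nullcline intercepts: K1/α12 = 450/0.884 = 509 < K2 = 576; K2/α21 = 576/1.59 = 362 < K1 = 450.
Since both are reversed, neither can invade when rare; the interior point is a saddle.

unstable coexistence (outcome depends on initial conditions)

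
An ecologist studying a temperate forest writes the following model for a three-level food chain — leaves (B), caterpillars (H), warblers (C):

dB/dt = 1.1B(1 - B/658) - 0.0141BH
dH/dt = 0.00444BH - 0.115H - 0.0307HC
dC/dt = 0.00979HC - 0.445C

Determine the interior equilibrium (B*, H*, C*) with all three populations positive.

From dC/dt = 0: 0.00979H* = 0.445, so H* = 45.5.
From dB/dt = 0: 1.1(1 - B*/658) = 0.0141·45.5, giving B* = 658·(1 - 0.583) = 275.
From dH/dt = 0: 0.00444·275 - 0.115 = 0.0307C*, so C* = 1.1/0.0307 = 36.

B* ≈ 275, H* ≈ 45.5, C* ≈ 36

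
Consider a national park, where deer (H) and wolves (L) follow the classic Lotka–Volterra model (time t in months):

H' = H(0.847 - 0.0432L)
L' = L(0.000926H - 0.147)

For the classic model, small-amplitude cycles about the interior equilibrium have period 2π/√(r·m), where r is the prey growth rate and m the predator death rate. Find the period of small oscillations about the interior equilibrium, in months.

Here r = 0.847 and m = 0.147, so r·m = 0.125.
ω = √0.125 = 0.353 per month, hence T = 2π/ω ≈ 17.8 months.

T ≈ 17.8 months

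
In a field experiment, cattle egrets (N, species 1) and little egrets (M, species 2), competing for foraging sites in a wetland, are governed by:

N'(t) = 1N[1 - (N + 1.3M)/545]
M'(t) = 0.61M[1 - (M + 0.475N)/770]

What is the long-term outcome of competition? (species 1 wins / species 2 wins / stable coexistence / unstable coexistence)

species 2 excludes species 1

Compare the nullcline intercepts: K1/α12 = 545/1.3 = 419 < K2 = 770; K2/α21 = 770/0.475 = 1620 > K1 = 545.
Since the inequalities point opposite ways, species 2 can invade but species 1 cannot.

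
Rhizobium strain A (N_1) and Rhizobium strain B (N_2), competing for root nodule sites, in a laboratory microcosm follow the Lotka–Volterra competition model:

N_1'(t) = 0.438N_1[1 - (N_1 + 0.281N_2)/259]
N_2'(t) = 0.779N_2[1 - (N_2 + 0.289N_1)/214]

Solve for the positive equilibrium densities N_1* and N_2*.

Setting both brackets to zero gives the nullclines N_1 + 0.281N_2 = 259 and 0.289N_1 + N_2 = 214.
Substituting N_2 = 214 - 0.289N_1 into the first: N_1(1 - 0.281·0.289) = 259 - 0.281·214.
So N_1* = 199/0.919 = 216, and then N_2* = 214 - 0.289·216 = 151.

N_1* ≈ 216, N_2* ≈ 151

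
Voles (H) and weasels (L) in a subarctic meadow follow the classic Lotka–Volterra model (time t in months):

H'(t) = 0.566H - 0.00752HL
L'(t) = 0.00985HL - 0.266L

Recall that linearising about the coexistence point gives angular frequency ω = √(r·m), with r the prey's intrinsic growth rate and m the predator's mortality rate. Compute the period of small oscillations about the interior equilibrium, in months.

Here r = 0.566 and m = 0.266, so r·m = 0.151.
ω = √0.151 = 0.388 per month, hence T = 2π/ω ≈ 16.2 months.

T ≈ 16.2 months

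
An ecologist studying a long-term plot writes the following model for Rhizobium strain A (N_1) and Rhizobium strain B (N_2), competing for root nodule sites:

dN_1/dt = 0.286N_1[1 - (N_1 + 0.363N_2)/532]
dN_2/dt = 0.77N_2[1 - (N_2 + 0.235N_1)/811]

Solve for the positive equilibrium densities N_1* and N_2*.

N_1* ≈ 260, N_2* ≈ 750

Setting both brackets to zero gives the nullclines N_1 + 0.363N_2 = 532 and 0.235N_1 + N_2 = 811.
Substituting N_2 = 811 - 0.235N_1 into the first: N_1(1 - 0.363·0.235) = 532 - 0.363·811.
So N_1* = 238/0.915 = 260, and then N_2* = 811 - 0.235·260 = 750.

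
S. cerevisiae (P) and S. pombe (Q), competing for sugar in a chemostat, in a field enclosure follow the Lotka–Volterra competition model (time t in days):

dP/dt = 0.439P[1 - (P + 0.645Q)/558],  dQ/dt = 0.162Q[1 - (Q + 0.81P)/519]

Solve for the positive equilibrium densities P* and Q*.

P* ≈ 467, Q* ≈ 140

Setting both brackets to zero gives the nullclines P + 0.645Q = 558 and 0.81P + Q = 519.
Substituting Q = 519 - 0.81P into the first: P(1 - 0.645·0.81) = 558 - 0.645·519.
So P* = 223/0.478 = 467, and then Q* = 519 - 0.81·467 = 140.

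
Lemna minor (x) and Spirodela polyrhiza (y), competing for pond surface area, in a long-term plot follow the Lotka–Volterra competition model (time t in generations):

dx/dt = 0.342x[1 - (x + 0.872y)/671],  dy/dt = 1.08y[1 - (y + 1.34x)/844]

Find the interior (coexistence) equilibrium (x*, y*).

Setting both brackets to zero gives the nullclines x + 0.872y = 671 and 1.34x + y = 844.
Substituting y = 844 - 1.34x into the first: x(1 - 0.872·1.34) = 671 - 0.872·844.
So x* = -65/-0.168 = 386, and then y* = 844 - 1.34·386 = 327.

x* ≈ 386, y* ≈ 327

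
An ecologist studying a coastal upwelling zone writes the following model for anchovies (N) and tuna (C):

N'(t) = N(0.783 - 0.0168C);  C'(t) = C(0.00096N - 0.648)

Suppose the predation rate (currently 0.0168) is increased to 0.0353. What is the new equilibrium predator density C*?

At the interior fixed point, setting dN/dt = 0 with N > 0 fixes C* = (prey growth rate)/(NC coefficient) — independent of the other coefficients.
With the change, C* = 0.783/0.0353 = 22.2; it falls from 46.6.

C* ≈ 22.2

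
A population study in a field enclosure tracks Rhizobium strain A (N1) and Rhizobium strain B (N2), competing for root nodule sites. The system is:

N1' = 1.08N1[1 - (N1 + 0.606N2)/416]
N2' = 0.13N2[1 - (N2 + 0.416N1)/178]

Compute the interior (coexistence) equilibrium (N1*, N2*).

N1* ≈ 412, N2* ≈ 6.61

Setting both brackets to zero gives the nullclines N1 + 0.606N2 = 416 and 0.416N1 + N2 = 178.
Substituting N2 = 178 - 0.416N1 into the first: N1(1 - 0.606·0.416) = 416 - 0.606·178.
So N1* = 308/0.748 = 412, and then N2* = 178 - 0.416·412 = 6.61.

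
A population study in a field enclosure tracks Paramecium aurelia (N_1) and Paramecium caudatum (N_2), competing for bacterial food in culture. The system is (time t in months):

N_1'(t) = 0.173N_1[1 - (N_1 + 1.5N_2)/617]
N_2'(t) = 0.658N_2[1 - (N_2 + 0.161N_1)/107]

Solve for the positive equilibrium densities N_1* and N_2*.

N_1* ≈ 602, N_2* ≈ 10.1

Setting both brackets to zero gives the nullclines N_1 + 1.5N_2 = 617 and 0.161N_1 + N_2 = 107.
Substituting N_2 = 107 - 0.161N_1 into the first: N_1(1 - 1.5·0.161) = 617 - 1.5·107.
So N_1* = 456/0.758 = 602, and then N_2* = 107 - 0.161·602 = 10.1.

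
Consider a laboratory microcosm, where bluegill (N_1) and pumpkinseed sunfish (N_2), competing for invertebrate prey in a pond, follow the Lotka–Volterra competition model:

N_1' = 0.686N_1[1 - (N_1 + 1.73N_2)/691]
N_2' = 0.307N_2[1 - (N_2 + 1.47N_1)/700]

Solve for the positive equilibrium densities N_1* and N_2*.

N_1* ≈ 337, N_2* ≈ 205

Setting both brackets to zero gives the nullclines N_1 + 1.73N_2 = 691 and 1.47N_1 + N_2 = 700.
Substituting N_2 = 700 - 1.47N_1 into the first: N_1(1 - 1.73·1.47) = 691 - 1.73·700.
So N_1* = -520/-1.54 = 337, and then N_2* = 700 - 1.47·337 = 205.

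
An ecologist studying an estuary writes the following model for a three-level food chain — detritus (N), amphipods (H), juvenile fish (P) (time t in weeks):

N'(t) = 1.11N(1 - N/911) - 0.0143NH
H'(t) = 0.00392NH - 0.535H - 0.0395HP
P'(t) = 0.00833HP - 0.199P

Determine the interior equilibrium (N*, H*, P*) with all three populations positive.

From dP/dt = 0: 0.00833H* = 0.199, so H* = 23.9.
From dN/dt = 0: 1.11(1 - N*/911) = 0.0143·23.9, giving N* = 911·(1 - 0.308) = 631.
From dH/dt = 0: 0.00392·631 - 0.535 = 0.0395P*, so P* = 1.94/0.0395 = 49.

N* ≈ 631, H* ≈ 23.9, P* ≈ 49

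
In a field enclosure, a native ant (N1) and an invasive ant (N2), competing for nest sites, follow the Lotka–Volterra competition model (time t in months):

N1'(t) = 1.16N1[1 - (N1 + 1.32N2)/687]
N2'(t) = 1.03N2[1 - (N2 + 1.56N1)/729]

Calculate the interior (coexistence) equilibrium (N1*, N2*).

Setting both brackets to zero gives the nullclines N1 + 1.32N2 = 687 and 1.56N1 + N2 = 729.
Substituting N2 = 729 - 1.56N1 into the first: N1(1 - 1.32·1.56) = 687 - 1.32·729.
So N1* = -275/-1.06 = 260, and then N2* = 729 - 1.56·260 = 324.

N1* ≈ 260, N2* ≈ 324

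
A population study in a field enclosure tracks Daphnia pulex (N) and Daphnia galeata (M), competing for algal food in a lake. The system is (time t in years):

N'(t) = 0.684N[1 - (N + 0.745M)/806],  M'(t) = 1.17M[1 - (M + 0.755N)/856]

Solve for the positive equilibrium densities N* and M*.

N* ≈ 385, M* ≈ 566

Setting both brackets to zero gives the nullclines N + 0.745M = 806 and 0.755N + M = 856.
Substituting M = 856 - 0.755N into the first: N(1 - 0.745·0.755) = 806 - 0.745·856.
So N* = 168/0.438 = 385, and then M* = 856 - 0.755·385 = 566.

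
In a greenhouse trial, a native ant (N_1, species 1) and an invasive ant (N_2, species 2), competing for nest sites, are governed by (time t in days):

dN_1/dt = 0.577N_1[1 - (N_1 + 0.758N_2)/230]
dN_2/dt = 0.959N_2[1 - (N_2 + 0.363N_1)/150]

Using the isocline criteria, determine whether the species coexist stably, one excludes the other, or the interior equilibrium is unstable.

stable coexistence

Compare the nullcline intercepts: K1/α12 = 230/0.758 = 303 > K2 = 150; K2/α21 = 150/0.363 = 413 > K1 = 230.
Since both inequalities hold, each species can invade when rare, so the interior equilibrium is stable.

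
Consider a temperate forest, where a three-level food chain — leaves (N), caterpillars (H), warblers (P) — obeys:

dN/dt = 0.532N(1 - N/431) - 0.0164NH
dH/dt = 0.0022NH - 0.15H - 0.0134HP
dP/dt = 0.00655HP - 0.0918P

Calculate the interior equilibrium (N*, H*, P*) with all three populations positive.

From dP/dt = 0: 0.00655H* = 0.0918, so H* = 14.
From dN/dt = 0: 0.532(1 - N*/431) = 0.0164·14, giving N* = 431·(1 - 0.432) = 245.
From dH/dt = 0: 0.0022·245 - 0.15 = 0.0134P*, so P* = 0.389/0.0134 = 29.

N* ≈ 245, H* ≈ 14, P* ≈ 29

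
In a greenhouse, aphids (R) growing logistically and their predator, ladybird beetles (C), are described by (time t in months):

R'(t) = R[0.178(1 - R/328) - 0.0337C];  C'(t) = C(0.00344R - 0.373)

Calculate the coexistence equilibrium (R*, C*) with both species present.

From dC/dt = 0 with C > 0: 0.00344R* = 0.373, so R* = 108.
Substitute into dR/dt = 0: 0.178(1 - 108/328) = 0.0337C*.
The bracket is 0.669, giving C* = 0.119/0.0337 = 3.54.

R* ≈ 108, C* ≈ 3.54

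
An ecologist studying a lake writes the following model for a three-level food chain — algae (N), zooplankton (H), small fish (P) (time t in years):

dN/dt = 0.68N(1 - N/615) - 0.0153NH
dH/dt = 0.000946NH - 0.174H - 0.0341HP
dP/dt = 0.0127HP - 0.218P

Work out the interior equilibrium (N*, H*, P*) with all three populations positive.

N* ≈ 377, H* ≈ 17.2, P* ≈ 5.37

From dP/dt = 0: 0.0127H* = 0.218, so H* = 17.2.
From dN/dt = 0: 0.68(1 - N*/615) = 0.0153·17.2, giving N* = 615·(1 - 0.386) = 377.
From dH/dt = 0: 0.000946·377 - 0.174 = 0.0341P*, so P* = 0.183/0.0341 = 5.37.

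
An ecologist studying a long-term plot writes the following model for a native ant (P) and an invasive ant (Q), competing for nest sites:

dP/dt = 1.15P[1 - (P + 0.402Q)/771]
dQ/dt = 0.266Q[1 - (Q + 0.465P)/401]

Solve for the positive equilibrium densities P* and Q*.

P* ≈ 750, Q* ≈ 52.3

Setting both brackets to zero gives the nullclines P + 0.402Q = 771 and 0.465P + Q = 401.
Substituting Q = 401 - 0.465P into the first: P(1 - 0.402·0.465) = 771 - 0.402·401.
So P* = 610/0.813 = 750, and then Q* = 401 - 0.465·750 = 52.3.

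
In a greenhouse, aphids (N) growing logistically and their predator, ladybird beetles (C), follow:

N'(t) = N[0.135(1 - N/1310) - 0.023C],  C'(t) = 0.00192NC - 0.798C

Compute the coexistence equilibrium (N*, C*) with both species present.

N* ≈ 416, C* ≈ 4.01

From dC/dt = 0 with C > 0: 0.00192N* = 0.798, so N* = 416.
Substitute into dN/dt = 0: 0.135(1 - 416/1310) = 0.023C*.
The bracket is 0.683, giving C* = 0.0922/0.023 = 4.01.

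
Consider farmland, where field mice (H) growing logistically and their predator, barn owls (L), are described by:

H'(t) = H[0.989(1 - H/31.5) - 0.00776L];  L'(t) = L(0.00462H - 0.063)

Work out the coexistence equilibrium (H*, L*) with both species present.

H* ≈ 13.6, L* ≈ 72.3

From dL/dt = 0 with L > 0: 0.00462H* = 0.063, so H* = 13.6.
Substitute into dH/dt = 0: 0.989(1 - 13.6/31.5) = 0.00776L*.
The bracket is 0.567, giving L* = 0.561/0.00776 = 72.3.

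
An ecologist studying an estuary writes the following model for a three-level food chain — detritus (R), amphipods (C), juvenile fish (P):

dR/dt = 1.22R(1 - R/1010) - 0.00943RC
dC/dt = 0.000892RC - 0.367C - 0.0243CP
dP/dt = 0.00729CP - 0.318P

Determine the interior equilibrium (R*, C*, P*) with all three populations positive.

From dP/dt = 0: 0.00729C* = 0.318, so C* = 43.6.
From dR/dt = 0: 1.22(1 - R*/1010) = 0.00943·43.6, giving R* = 1010·(1 - 0.337) = 669.
From dC/dt = 0: 0.000892·669 - 0.367 = 0.0243P*, so P* = 0.23/0.0243 = 9.47.

R* ≈ 669, C* ≈ 43.6, P* ≈ 9.47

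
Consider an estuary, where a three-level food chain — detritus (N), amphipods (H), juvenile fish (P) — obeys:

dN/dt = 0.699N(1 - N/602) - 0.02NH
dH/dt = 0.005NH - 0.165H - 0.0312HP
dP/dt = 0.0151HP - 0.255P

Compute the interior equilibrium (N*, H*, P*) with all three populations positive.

From dP/dt = 0: 0.0151H* = 0.255, so H* = 16.9.
From dN/dt = 0: 0.699(1 - N*/602) = 0.02·16.9, giving N* = 602·(1 - 0.483) = 311.
From dH/dt = 0: 0.005·311 - 0.165 = 0.0312P*, so P* = 1.39/0.0312 = 44.6.

N* ≈ 311, H* ≈ 16.9, P* ≈ 44.6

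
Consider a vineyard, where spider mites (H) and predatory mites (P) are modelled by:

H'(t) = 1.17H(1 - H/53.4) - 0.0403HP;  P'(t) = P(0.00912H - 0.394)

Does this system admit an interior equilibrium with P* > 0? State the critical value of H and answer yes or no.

The predator equation gives dP/dt > 0 only when H > 0.394/0.00912 = 43.2.
Without the predator, H → K = 53.4. Since 53.4 > 43.2, the predator can invade and persist.

Threshold H = 43.2; K > 43.2, so yes, the predator persists.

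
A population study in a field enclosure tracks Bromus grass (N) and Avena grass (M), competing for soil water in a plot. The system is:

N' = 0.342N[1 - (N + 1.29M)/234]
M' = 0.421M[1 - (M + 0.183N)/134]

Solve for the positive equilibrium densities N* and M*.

N* ≈ 80, M* ≈ 119

Setting both brackets to zero gives the nullclines N + 1.29M = 234 and 0.183N + M = 134.
Substituting M = 134 - 0.183N into the first: N(1 - 1.29·0.183) = 234 - 1.29·134.
So N* = 61.1/0.764 = 80, and then M* = 134 - 0.183·80 = 119.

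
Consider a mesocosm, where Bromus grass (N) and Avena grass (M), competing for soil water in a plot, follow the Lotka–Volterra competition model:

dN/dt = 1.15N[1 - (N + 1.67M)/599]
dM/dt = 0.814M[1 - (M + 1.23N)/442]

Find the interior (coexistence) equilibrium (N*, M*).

Setting both brackets to zero gives the nullclines N + 1.67M = 599 and 1.23N + M = 442.
Substituting M = 442 - 1.23N into the first: N(1 - 1.67·1.23) = 599 - 1.67·442.
So N* = -139/-1.05 = 132, and then M* = 442 - 1.23·132 = 280.

N* ≈ 132, M* ≈ 280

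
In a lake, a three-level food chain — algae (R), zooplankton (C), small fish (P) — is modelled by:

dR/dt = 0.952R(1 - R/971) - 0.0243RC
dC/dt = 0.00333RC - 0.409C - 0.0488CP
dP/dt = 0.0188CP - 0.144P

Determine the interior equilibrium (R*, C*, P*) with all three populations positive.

From dP/dt = 0: 0.0188C* = 0.144, so C* = 7.66.
From dR/dt = 0: 0.952(1 - R*/971) = 0.0243·7.66, giving R* = 971·(1 - 0.196) = 781.
From dC/dt = 0: 0.00333·781 - 0.409 = 0.0488P*, so P* = 2.19/0.0488 = 44.9.

R* ≈ 781, C* ≈ 7.66, P* ≈ 44.9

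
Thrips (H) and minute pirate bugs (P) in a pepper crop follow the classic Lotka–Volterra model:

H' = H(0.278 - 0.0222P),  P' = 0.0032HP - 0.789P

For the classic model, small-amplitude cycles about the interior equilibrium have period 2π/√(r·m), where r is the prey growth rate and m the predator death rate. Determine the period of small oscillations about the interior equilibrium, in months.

T ≈ 13.4 months

Here r = 0.278 and m = 0.789, so r·m = 0.219.
ω = √0.219 = 0.468 per month, hence T = 2π/ω ≈ 13.4 months.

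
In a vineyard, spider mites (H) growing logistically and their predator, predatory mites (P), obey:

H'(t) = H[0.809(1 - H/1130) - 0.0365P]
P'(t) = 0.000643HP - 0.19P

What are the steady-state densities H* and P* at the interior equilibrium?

H* ≈ 295, P* ≈ 16.4

From dP/dt = 0 with P > 0: 0.000643H* = 0.19, so H* = 295.
Substitute into dH/dt = 0: 0.809(1 - 295/1130) = 0.0365P*.
The bracket is 0.739, giving P* = 0.597/0.0365 = 16.4.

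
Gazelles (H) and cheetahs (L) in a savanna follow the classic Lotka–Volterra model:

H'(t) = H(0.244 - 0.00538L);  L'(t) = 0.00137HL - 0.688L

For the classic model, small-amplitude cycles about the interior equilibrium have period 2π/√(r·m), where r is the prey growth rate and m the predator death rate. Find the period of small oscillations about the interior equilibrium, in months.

Here r = 0.244 and m = 0.688, so r·m = 0.168.
ω = √0.168 = 0.41 per month, hence T = 2π/ω ≈ 15.3 months.

T ≈ 15.3 months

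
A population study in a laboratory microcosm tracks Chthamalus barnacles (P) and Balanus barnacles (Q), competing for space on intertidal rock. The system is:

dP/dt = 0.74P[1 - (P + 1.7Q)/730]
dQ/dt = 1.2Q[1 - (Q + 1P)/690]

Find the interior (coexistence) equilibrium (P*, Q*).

P* ≈ 633, Q* ≈ 57.1

Setting both brackets to zero gives the nullclines P + 1.7Q = 730 and 1P + Q = 690.
Substituting Q = 690 - 1P into the first: P(1 - 1.7·1) = 730 - 1.7·690.
So P* = -443/-0.7 = 633, and then Q* = 690 - 1·633 = 57.1.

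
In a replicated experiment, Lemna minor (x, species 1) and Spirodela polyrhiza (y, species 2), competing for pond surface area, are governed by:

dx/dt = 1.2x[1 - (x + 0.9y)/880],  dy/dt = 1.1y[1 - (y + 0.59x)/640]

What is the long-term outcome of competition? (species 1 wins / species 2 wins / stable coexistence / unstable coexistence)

Compare the nullcline intercepts: K1/α12 = 880/0.9 = 978 > K2 = 640; K2/α21 = 640/0.59 = 1080 > K1 = 880.
Since both inequalities hold, each species can invade when rare, so the interior equilibrium is stable.

stable coexistence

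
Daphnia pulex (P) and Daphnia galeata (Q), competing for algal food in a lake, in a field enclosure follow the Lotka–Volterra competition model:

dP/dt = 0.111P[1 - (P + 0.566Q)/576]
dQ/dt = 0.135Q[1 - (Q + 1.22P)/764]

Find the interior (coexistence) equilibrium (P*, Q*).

P* ≈ 464, Q* ≈ 198

Setting both brackets to zero gives the nullclines P + 0.566Q = 576 and 1.22P + Q = 764.
Substituting Q = 764 - 1.22P into the first: P(1 - 0.566·1.22) = 576 - 0.566·764.
So P* = 144/0.309 = 464, and then Q* = 764 - 1.22·464 = 198.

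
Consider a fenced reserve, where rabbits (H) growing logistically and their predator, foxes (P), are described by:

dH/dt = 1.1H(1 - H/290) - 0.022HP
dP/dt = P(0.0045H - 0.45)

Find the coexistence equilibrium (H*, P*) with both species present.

From dP/dt = 0 with P > 0: 0.0045H* = 0.45, so H* = 100.
Substitute into dH/dt = 0: 1.1(1 - 100/290) = 0.022P*.
The bracket is 0.655, giving P* = 0.721/0.022 = 32.8.

H* ≈ 100, P* ≈ 32.8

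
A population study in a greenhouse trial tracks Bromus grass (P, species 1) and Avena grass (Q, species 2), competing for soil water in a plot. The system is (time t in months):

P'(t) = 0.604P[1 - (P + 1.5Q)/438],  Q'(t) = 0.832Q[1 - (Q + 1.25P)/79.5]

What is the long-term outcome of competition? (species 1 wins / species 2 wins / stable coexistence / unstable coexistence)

Compare the nullcline intercepts: K1/α12 = 438/1.5 = 292 > K2 = 79.5; K2/α21 = 79.5/1.25 = 63.6 < K1 = 438.
Since the inequalities point opposite ways, species 1 can invade but species 2 cannot.

species 1 excludes species 2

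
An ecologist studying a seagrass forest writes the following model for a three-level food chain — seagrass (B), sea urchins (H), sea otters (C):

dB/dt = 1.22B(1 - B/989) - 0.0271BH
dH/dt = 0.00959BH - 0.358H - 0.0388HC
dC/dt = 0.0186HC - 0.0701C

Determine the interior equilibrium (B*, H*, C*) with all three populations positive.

From dC/dt = 0: 0.0186H* = 0.0701, so H* = 3.77.
From dB/dt = 0: 1.22(1 - B*/989) = 0.0271·3.77, giving B* = 989·(1 - 0.0837) = 906.
From dH/dt = 0: 0.00959·906 - 0.358 = 0.0388C*, so C* = 8.33/0.0388 = 215.

B* ≈ 906, H* ≈ 3.77, C* ≈ 215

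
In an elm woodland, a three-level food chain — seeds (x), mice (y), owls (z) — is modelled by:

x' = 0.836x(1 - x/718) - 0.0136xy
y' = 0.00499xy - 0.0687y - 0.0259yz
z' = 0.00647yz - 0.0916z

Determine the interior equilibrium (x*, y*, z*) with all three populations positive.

From dz/dt = 0: 0.00647y* = 0.0916, so y* = 14.2.
From dx/dt = 0: 0.836(1 - x*/718) = 0.0136·14.2, giving x* = 718·(1 - 0.23) = 553.
From dy/dt = 0: 0.00499·553 - 0.0687 = 0.0259z*, so z* = 2.69/0.0259 = 104.

x* ≈ 553, y* ≈ 14.2, z* ≈ 104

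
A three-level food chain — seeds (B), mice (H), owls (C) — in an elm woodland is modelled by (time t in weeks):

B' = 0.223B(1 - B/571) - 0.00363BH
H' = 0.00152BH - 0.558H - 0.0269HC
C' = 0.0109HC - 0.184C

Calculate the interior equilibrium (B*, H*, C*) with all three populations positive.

B* ≈ 414, H* ≈ 16.9, C* ≈ 2.66

From dC/dt = 0: 0.0109H* = 0.184, so H* = 16.9.
From dB/dt = 0: 0.223(1 - B*/571) = 0.00363·16.9, giving B* = 571·(1 - 0.275) = 414.
From dH/dt = 0: 0.00152·414 - 0.558 = 0.0269C*, so C* = 0.0714/0.0269 = 2.66.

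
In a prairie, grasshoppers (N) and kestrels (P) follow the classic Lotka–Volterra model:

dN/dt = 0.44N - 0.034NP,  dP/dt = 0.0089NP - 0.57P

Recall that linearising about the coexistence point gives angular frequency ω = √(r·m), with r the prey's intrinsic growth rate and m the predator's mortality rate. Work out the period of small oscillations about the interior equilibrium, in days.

T ≈ 12.5 days

Here r = 0.44 and m = 0.57, so r·m = 0.251.
ω = √0.251 = 0.501 per day, hence T = 2π/ω ≈ 12.5 days.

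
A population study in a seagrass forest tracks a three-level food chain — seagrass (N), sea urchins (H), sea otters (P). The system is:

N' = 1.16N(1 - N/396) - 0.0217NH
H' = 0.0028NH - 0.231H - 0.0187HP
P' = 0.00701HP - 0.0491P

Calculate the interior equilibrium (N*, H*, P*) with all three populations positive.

N* ≈ 344, H* ≈ 7, P* ≈ 39.2

From dP/dt = 0: 0.00701H* = 0.0491, so H* = 7.
From dN/dt = 0: 1.16(1 - N*/396) = 0.0217·7, giving N* = 396·(1 - 0.131) = 344.
From dH/dt = 0: 0.0028·344 - 0.231 = 0.0187P*, so P* = 0.733/0.0187 = 39.2.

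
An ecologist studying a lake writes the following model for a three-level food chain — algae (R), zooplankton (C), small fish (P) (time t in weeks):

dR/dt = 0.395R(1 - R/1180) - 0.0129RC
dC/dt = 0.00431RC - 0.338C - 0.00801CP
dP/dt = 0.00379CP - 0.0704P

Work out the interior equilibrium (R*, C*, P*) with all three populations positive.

From dP/dt = 0: 0.00379C* = 0.0704, so C* = 18.6.
From dR/dt = 0: 0.395(1 - R*/1180) = 0.0129·18.6, giving R* = 1180·(1 - 0.607) = 464.
From dC/dt = 0: 0.00431·464 - 0.338 = 0.00801P*, so P* = 1.66/0.00801 = 208.

R* ≈ 464, C* ≈ 18.6, P* ≈ 208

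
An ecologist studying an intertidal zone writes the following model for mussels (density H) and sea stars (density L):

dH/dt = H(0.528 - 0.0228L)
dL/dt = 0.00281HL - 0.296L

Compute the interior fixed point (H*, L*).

Set dL/dt = 0 with L > 0: 0.00281H - 0.296 = 0, so H* = 0.296/0.00281 = 105.
Set dH/dt = 0 with H > 0: 0.528 - 0.0228L = 0, so L* = 0.528/0.0228 = 23.2.

H* ≈ 105, L* ≈ 23.2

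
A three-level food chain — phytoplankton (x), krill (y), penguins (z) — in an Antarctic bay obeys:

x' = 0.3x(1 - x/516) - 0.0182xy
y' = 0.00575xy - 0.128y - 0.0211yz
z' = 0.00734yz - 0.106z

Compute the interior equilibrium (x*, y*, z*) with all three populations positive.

From dz/dt = 0: 0.00734y* = 0.106, so y* = 14.4.
From dx/dt = 0: 0.3(1 - x*/516) = 0.0182·14.4, giving x* = 516·(1 - 0.876) = 63.9.
From dy/dt = 0: 0.00575·63.9 - 0.128 = 0.0211z*, so z* = 0.24/0.0211 = 11.4.

x* ≈ 63.9, y* ≈ 14.4, z* ≈ 11.4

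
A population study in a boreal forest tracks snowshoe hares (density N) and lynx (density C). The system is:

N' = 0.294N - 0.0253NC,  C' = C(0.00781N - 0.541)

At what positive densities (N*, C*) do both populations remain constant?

Set dC/dt = 0 with C > 0: 0.00781N - 0.541 = 0, so N* = 0.541/0.00781 = 69.3.
Set dN/dt = 0 with N > 0: 0.294 - 0.0253C = 0, so C* = 0.294/0.0253 = 11.6.

N* ≈ 69.3, C* ≈ 11.6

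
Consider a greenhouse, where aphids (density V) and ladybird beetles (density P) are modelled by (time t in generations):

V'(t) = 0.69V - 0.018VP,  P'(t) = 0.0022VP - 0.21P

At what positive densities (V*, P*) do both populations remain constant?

Set dP/dt = 0 with P > 0: 0.0022V - 0.21 = 0, so V* = 0.21/0.0022 = 95.5.
Set dV/dt = 0 with V > 0: 0.69 - 0.018P = 0, so P* = 0.69/0.018 = 38.3.

V* ≈ 95.5, P* ≈ 38.3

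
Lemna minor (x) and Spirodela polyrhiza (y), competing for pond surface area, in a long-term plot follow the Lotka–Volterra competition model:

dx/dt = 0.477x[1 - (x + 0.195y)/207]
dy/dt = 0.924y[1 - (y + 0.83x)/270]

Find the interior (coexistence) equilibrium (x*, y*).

Setting both brackets to zero gives the nullclines x + 0.195y = 207 and 0.83x + y = 270.
Substituting y = 270 - 0.83x into the first: x(1 - 0.195·0.83) = 207 - 0.195·270.
So x* = 154/0.838 = 184, and then y* = 270 - 0.83·184 = 117.

x* ≈ 184, y* ≈ 117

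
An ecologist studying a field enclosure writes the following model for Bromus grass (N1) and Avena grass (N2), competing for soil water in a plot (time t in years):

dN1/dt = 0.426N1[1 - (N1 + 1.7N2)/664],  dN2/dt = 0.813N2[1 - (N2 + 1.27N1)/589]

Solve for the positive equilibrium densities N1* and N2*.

Setting both brackets to zero gives the nullclines N1 + 1.7N2 = 664 and 1.27N1 + N2 = 589.
Substituting N2 = 589 - 1.27N1 into the first: N1(1 - 1.7·1.27) = 664 - 1.7·589.
So N1* = -337/-1.16 = 291, and then N2* = 589 - 1.27·291 = 219.

N1* ≈ 291, N2* ≈ 219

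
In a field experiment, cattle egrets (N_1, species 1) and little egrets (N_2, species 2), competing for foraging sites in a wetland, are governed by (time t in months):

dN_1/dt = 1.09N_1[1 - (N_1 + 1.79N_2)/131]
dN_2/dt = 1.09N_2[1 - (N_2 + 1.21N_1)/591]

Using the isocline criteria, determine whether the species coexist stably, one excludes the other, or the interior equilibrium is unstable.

species 2 excludes species 1

Compare the nullcline intercepts: K1/α12 = 131/1.79 = 73.2 < K2 = 591; K2/α21 = 591/1.21 = 488 > K1 = 131.
Since the inequalities point opposite ways, species 2 can invade but species 1 cannot.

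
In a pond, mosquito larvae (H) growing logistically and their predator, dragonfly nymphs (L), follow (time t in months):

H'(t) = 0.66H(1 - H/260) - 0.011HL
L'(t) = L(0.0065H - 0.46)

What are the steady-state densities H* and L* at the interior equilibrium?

From dL/dt = 0 with L > 0: 0.0065H* = 0.46, so H* = 70.8.
Substitute into dH/dt = 0: 0.66(1 - 70.8/260) = 0.011L*.
The bracket is 0.728, giving L* = 0.48/0.011 = 43.7.

H* ≈ 70.8, L* ≈ 43.7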